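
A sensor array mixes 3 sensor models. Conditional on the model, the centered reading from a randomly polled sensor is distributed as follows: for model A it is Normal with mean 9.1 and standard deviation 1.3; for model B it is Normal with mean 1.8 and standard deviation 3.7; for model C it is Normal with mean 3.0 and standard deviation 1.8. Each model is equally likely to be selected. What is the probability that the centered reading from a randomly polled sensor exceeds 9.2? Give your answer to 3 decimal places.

0.164

Conditional on each model, P(X > 9.2): A: 0.469342; B: 0.0227501; C: 0.000286117.
By total probability, P(X > 9.2) = 0.333333·0.469342 + 0.333333·0.0227501 + 0.333333·0.000286117 = 0.164126.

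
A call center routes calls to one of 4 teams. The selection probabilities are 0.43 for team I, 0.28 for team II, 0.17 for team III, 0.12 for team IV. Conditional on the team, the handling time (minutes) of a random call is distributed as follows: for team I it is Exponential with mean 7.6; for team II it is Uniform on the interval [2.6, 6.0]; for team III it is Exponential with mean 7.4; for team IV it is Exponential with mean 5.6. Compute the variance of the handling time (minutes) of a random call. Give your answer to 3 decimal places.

40.280

Per component, I: μ=7.6, E[X²]=115.52; II: μ=4.3, E[X²]=19.4533; III: μ=7.4, E[X²]=109.52; IV: μ=5.6, E[X²]=62.72.
E[X] = 0.43·7.6 + 0.28·4.3 + 0.17·7.4 + 0.12·5.6 = 6.402.
E[X²] = 0.43·115.52 + 0.28·19.4533 + 0.17·109.52 + 0.12·62.72 = 81.2653.
Var(X) = E[X²] − (E[X])² = 81.2653 − 40.9856 = 40.2797.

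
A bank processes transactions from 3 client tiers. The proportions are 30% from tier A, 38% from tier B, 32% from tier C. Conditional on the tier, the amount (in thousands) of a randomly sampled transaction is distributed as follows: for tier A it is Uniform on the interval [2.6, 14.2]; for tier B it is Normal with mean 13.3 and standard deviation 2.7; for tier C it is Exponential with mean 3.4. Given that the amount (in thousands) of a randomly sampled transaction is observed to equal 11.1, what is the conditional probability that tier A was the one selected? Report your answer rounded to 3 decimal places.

Likelihoods f(11.1 | ·): A: 0.0862069; B: 0.106017; C: 0.0112377.
Posterior ∝ prior × likelihood. Numerator for A: 0.3·0.0862069 = 0.0258621.
Normalizing constant: 0.3·0.0862069 + 0.38·0.106017 + 0.32·0.0112377 = 0.0697448.
P(A | observation) = 0.0258621 / 0.0697448 = 0.37081.

0.371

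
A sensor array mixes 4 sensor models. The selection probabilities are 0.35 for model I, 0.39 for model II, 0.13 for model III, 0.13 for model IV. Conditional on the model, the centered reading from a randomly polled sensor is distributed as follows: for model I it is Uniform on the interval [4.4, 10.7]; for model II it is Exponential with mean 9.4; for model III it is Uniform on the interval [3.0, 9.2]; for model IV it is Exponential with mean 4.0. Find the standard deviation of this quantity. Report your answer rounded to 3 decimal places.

6.431

Per component, I: μ=7.55, E[X²]=60.31; II: μ=9.4, E[X²]=176.72; III: μ=6.1, E[X²]=40.4133; IV: μ=4, E[X²]=32.
E[X] = 0.35·7.55 + 0.39·9.4 + 0.13·6.1 + 0.13·4 = 7.6215.
E[X²] = 0.35·60.31 + 0.39·176.72 + 0.13·40.4133 + 0.13·32 = 99.443.
Var(X) = E[X²] − (E[X])² = 99.443 − 58.0873 = 41.3558.
SD(X) = √41.3558 = 6.43085.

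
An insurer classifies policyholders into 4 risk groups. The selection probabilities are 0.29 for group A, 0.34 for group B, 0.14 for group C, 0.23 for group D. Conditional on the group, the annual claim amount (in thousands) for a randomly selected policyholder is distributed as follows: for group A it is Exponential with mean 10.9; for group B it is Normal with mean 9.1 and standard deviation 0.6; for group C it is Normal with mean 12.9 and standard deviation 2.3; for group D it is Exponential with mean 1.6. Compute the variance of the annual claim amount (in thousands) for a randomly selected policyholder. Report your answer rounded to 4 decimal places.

Per component, A: μ=10.9, E[X²]=237.62; B: μ=9.1, E[X²]=83.17; C: μ=12.9, E[X²]=171.7; D: μ=1.6, E[X²]=5.12.
E[X] = 0.29·10.9 + 0.34·9.1 + 0.14·12.9 + 0.23·1.6 = 8.429.
E[X²] = 0.29·237.62 + 0.34·83.17 + 0.14·171.7 + 0.23·5.12 = 122.403.
Var(X) = E[X²] − (E[X])² = 122.403 − 71.048 = 51.3552.

51.3552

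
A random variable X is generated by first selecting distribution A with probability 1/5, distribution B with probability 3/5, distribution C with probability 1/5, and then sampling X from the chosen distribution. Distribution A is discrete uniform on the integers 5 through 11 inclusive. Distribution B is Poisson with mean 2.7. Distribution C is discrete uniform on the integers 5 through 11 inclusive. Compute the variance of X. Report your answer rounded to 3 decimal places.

9.962

Per component, A: μ=8, E[X²]=68; B: μ=2.7, E[X²]=9.99; C: μ=8, E[X²]=68.
E[X] = 0.2·8 + 0.6·2.7 + 0.2·8 = 4.82.
E[X²] = 0.2·68 + 0.6·9.99 + 0.2·68 = 33.194.
Var(X) = E[X²] − (E[X])² = 33.194 − 23.2324 = 9.9616.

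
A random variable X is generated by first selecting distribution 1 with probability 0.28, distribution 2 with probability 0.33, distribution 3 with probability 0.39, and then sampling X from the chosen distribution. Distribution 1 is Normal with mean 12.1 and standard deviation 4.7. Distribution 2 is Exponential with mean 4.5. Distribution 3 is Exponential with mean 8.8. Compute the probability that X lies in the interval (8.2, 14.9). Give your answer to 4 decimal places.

Conditional on each component, P(8.2 < X < 14.9): 1: 0.520998; 2: 0.12519; 3: 0.209904.
By total probability, P(8.2 < X < 14.9) = 0.28·0.520998 + 0.33·0.12519 + 0.39·0.209904 = 0.269055.

0.2691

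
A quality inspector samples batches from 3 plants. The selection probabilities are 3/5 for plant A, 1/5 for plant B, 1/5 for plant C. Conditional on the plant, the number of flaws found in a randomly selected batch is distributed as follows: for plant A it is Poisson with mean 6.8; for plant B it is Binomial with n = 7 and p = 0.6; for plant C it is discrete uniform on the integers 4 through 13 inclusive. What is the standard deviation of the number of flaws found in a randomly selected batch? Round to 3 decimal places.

Per component, A: μ=6.8, E[X²]=53.04; B: μ=4.2, E[X²]=19.32; C: μ=8.5, E[X²]=80.5.
E[X] = 0.6·6.8 + 0.2·4.2 + 0.2·8.5 = 6.62.
E[X²] = 0.6·53.04 + 0.2·19.32 + 0.2·80.5 = 51.788.
Var(X) = E[X²] − (E[X])² = 51.788 − 43.8244 = 7.9636.
SD(X) = √7.9636 = 2.82199.

2.822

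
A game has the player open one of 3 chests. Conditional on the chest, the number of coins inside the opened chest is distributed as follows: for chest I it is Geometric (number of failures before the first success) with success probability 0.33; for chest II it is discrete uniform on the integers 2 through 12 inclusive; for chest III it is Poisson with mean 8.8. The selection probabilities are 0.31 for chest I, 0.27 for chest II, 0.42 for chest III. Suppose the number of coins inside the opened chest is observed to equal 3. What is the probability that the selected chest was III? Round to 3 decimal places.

0.115

Likelihoods P(X=3 | ·): I: 0.0992518; II: 0.0909091; III: 0.0171201.
Posterior ∝ prior × likelihood. Numerator for III: 0.42·0.0171201 = 0.00719043.
Normalizing constant: 0.31·0.0992518 + 0.27·0.0909091 + 0.42·0.0171201 = 0.0625039.
P(III | observation) = 0.00719043 / 0.0625039 = 0.11504.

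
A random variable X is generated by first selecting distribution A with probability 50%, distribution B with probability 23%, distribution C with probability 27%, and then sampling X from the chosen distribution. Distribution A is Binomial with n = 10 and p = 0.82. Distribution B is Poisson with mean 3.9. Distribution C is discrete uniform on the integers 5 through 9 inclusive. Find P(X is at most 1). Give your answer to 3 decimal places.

0.023

Conditional on each component, P(X ≤ 1): A: 1.66225e-06; B: 0.0991854; C: 0.
By total probability, P(X ≤ 1) = 0.5·1.66225e-06 + 0.23·0.0991854 + 0.27·0 = 0.0228135.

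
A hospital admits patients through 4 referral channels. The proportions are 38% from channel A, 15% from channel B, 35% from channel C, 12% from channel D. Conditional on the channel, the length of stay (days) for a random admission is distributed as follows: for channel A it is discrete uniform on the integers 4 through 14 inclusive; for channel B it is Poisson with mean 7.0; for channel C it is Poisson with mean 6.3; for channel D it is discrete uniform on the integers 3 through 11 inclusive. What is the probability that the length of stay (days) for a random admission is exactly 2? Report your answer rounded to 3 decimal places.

Conditional on each channel, P(X = 2): A: 0; B: 0.0223411; C: 0.0364415; D: 0.
By total probability, P(X = 2) = 0.38·0 + 0.15·0.0223411 + 0.35·0.0364415 + 0.12·0 = 0.0161057.

0.016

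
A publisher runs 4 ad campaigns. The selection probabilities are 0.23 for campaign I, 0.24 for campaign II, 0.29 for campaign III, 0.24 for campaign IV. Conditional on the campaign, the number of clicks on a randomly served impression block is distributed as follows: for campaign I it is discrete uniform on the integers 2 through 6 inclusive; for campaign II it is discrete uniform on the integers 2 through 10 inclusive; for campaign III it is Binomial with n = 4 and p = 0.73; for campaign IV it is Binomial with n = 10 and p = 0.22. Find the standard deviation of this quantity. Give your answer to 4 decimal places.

2.1693

Per component, I: μ=4, E[X²]=18; II: μ=6, E[X²]=42.6667; III: μ=2.92, E[X²]=9.3148; IV: μ=2.2, E[X²]=6.556.
E[X] = 0.23·4 + 0.24·6 + 0.29·2.92 + 0.24·2.2 = 3.7348.
E[X²] = 0.23·18 + 0.24·42.6667 + 0.29·9.3148 + 0.24·6.556 = 18.6547.
Var(X) = E[X²] − (E[X])² = 18.6547 − 13.9487 = 4.706.
SD(X) = √4.706 = 2.16933.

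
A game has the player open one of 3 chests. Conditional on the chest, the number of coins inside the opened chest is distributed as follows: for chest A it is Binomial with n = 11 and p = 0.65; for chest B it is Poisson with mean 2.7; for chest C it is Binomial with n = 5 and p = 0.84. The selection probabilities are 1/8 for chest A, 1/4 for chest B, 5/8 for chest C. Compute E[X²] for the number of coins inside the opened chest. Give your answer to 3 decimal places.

20.646

For each component E[X²] = Var + (mean)², giving A: 53.625; B: 9.99; C: 18.312.
Overall E[X²] = 0.125·53.625 + 0.25·9.99 + 0.625·18.312 = 20.6456.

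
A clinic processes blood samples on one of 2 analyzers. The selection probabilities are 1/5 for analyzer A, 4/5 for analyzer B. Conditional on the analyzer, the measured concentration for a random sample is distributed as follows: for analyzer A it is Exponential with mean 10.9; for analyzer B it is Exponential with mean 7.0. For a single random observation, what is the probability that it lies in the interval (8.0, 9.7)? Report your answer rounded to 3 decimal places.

0.069

Conditional on each analyzer, P(8.0 < X < 9.7): A: 0.0693182; B: 0.0687615.
By total probability, P(8.0 < X < 9.7) = 0.2·0.0693182 + 0.8·0.0687615 = 0.0688728.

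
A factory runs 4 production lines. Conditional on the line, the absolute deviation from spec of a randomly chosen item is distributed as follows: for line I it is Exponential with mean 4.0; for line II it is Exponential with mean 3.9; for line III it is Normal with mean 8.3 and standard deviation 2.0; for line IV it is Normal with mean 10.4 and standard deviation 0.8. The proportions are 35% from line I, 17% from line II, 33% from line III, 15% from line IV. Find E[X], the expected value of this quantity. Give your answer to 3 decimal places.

6.362

Component means — I: 4; II: 3.9; III: 8.3; IV: 10.4.
E[X] = 0.35·4 + 0.17·3.9 + 0.33·8.3 + 0.15·10.4 = 6.362.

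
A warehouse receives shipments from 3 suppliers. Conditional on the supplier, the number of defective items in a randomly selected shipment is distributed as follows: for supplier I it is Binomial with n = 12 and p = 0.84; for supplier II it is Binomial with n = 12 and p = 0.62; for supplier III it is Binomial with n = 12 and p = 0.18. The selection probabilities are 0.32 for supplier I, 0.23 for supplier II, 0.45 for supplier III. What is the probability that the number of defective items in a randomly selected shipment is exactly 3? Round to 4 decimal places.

0.0988

Conditional on each supplier, P(X = 3): I: 8.96067e-06; II: 0.00866264; III: 0.215063.
By total probability, P(X = 3) = 0.32·8.96067e-06 + 0.23·0.00866264 + 0.45·0.215063 = 0.0987734.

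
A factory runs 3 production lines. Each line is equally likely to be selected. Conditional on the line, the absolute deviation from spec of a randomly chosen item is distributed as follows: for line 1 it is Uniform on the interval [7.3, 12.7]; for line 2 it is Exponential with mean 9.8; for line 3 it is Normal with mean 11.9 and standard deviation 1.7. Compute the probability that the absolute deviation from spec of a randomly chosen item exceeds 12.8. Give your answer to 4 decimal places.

Conditional on each line, P(X > 12.8): 1: 0; 2: 0.270868; 3: 0.29826.
By total probability, P(X > 12.8) = 0.333333·0 + 0.333333·0.270868 + 0.333333·0.29826 = 0.189709.

0.1897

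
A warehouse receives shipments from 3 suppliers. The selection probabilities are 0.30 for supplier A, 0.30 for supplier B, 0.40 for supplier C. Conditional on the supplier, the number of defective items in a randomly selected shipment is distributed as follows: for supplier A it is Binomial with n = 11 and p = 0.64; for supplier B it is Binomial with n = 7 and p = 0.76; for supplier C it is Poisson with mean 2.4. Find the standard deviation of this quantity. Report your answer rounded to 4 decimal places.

Per component, A: μ=7.04, E[X²]=52.096; B: μ=5.32, E[X²]=29.5792; C: μ=2.4, E[X²]=8.16.
E[X] = 0.3·7.04 + 0.3·5.32 + 0.4·2.4 = 4.668.
E[X²] = 0.3·52.096 + 0.3·29.5792 + 0.4·8.16 = 27.7666.
Var(X) = E[X²] − (E[X])² = 27.7666 − 21.7902 = 5.97634.
SD(X) = √5.97634 = 2.44465.

2.4447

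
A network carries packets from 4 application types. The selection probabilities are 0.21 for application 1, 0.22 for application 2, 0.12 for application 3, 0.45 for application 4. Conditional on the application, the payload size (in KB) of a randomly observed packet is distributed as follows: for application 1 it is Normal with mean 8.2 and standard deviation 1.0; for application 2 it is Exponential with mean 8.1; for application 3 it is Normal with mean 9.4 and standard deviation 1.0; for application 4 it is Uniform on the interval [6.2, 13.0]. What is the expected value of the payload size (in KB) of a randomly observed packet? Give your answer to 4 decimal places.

8.9520

Component means — 1: 8.2; 2: 8.1; 3: 9.4; 4: 9.6.
E[X] = 0.21·8.2 + 0.22·8.1 + 0.12·9.4 + 0.45·9.6 = 8.952.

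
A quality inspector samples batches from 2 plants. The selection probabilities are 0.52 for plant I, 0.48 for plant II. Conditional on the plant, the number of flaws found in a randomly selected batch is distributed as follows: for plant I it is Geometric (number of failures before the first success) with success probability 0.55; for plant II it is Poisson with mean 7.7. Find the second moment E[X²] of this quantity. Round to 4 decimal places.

For each component E[X²] = Var + (mean)², giving I: 2.15702; II: 66.99.
Overall E[X²] = 0.52·2.15702 + 0.48·66.99 = 33.2769.

33.2769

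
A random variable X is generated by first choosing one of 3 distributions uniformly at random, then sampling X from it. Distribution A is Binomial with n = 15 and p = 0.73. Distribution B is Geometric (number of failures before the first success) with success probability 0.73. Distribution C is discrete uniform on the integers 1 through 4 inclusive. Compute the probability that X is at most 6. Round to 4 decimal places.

0.6691

Conditional on each component, P(X ≤ 6): A: 0.00730205; B: 0.999895; C: 1.
By total probability, P(X ≤ 6) = 0.333333·0.00730205 + 0.333333·0.999895 + 0.333333·1 = 0.669066.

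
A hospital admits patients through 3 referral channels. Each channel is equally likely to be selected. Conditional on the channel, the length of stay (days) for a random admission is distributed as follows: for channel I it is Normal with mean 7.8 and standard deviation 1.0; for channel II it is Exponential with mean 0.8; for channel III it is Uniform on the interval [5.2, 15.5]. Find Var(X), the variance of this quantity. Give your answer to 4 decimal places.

19.7942

Per component, I: μ=7.8, E[X²]=61.84; II: μ=0.8, E[X²]=1.28; III: μ=10.35, E[X²]=115.963.
E[X] = 0.333333·7.8 + 0.333333·0.8 + 0.333333·10.35 = 6.31667.
E[X²] = 0.333333·61.84 + 0.333333·1.28 + 0.333333·115.963 = 59.6944.
Var(X) = E[X²] − (E[X])² = 59.6944 − 39.9003 = 19.7942.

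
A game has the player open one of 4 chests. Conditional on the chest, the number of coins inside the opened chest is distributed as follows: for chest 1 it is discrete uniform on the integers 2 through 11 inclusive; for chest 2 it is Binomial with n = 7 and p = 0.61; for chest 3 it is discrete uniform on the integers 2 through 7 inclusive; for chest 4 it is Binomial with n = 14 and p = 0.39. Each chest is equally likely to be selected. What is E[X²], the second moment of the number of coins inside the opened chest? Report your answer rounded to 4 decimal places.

31.6768

For each component E[X²] = Var + (mean)², giving 1: 50.5; 2: 19.8982; 3: 23.1667; 4: 33.1422.
Overall E[X²] = 0.25·50.5 + 0.25·19.8982 + 0.25·23.1667 + 0.25·33.1422 = 31.6768.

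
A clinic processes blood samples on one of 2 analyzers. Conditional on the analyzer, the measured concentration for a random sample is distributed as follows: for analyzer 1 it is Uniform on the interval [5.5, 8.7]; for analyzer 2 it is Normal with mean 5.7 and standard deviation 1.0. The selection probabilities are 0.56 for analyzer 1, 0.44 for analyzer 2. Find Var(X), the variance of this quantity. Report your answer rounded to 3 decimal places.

Per component, 1: μ=7.1, E[X²]=51.2633; 2: μ=5.7, E[X²]=33.49.
E[X] = 0.56·7.1 + 0.44·5.7 = 6.484.
E[X²] = 0.56·51.2633 + 0.44·33.49 = 43.4431.
Var(X) = E[X²] − (E[X])² = 43.4431 − 42.0423 = 1.40081.

1.401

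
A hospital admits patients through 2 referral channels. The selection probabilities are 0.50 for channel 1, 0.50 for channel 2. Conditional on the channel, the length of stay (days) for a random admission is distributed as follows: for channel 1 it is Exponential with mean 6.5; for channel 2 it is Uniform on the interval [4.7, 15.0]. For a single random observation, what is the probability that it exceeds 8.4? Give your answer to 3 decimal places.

Conditional on each channel, P(X > 8.4): 1: 0.274636; 2: 0.640777.
By total probability, P(X > 8.4) = 0.5·0.274636 + 0.5·0.640777 = 0.457706.

0.458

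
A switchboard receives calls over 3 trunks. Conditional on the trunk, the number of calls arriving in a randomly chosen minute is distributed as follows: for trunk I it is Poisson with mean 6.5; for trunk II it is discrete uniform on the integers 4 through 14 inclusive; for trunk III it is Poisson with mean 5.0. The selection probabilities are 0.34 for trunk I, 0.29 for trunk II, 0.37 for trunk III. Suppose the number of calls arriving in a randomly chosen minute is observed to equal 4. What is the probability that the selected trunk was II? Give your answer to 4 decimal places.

0.2039

Likelihoods P(X=4 | ·): I: 0.111822; II: 0.0909091; III: 0.175467.
Posterior ∝ prior × likelihood. Numerator for II: 0.29·0.0909091 = 0.0263636.
Normalizing constant: 0.34·0.111822 + 0.29·0.0909091 + 0.37·0.175467 = 0.129306.
P(II | observation) = 0.0263636 / 0.129306 = 0.203885.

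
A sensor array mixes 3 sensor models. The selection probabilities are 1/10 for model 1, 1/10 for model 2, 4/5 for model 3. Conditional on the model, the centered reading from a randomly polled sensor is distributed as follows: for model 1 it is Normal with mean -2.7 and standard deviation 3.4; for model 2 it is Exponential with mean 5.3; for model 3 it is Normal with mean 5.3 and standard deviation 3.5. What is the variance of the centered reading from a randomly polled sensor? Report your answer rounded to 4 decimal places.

19.5250

Per component, 1: μ=-2.7, E[X²]=18.85; 2: μ=5.3, E[X²]=56.18; 3: μ=5.3, E[X²]=40.34.
E[X] = 0.1·-2.7 + 0.1·5.3 + 0.8·5.3 = 4.5.
E[X²] = 0.1·18.85 + 0.1·56.18 + 0.8·40.34 = 39.775.
Var(X) = E[X²] − (E[X])² = 39.775 − 20.25 = 19.525.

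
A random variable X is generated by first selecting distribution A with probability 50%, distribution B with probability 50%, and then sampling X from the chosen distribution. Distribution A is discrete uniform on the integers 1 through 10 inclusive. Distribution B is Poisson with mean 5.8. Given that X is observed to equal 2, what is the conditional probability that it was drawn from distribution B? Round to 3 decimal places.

0.337

Likelihoods P(X=2 | ·): A: 0.1; B: 0.0509235.
Posterior ∝ prior × likelihood. Numerator for B: 0.5·0.0509235 = 0.0254617.
Normalizing constant: 0.5·0.1 + 0.5·0.0509235 = 0.0754617.
P(B | observation) = 0.0254617 / 0.0754617 = 0.337413.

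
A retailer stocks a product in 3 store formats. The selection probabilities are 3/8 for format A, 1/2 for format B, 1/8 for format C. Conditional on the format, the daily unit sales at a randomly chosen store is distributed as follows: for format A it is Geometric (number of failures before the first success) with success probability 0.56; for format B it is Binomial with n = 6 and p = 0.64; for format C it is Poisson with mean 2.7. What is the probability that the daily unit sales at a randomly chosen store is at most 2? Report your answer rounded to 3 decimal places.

Conditional on each format, P(X ≤ 2): A: 0.914816; B: 0.128591; C: 0.493624.
By total probability, P(X ≤ 2) = 0.375·0.914816 + 0.5·0.128591 + 0.125·0.493624 = 0.469055.

0.469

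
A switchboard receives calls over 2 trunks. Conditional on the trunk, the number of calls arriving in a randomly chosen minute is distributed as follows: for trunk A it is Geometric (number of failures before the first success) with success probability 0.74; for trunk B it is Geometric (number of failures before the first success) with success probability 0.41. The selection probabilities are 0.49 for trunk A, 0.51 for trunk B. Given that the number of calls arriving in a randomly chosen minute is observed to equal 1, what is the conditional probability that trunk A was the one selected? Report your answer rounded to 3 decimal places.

Likelihoods P(X=1 | ·): A: 0.1924; B: 0.2419.
Posterior ∝ prior × likelihood. Numerator for A: 0.49·0.1924 = 0.094276.
Normalizing constant: 0.49·0.1924 + 0.51·0.2419 = 0.217645.
P(A | observation) = 0.094276 / 0.217645 = 0.433164.

0.433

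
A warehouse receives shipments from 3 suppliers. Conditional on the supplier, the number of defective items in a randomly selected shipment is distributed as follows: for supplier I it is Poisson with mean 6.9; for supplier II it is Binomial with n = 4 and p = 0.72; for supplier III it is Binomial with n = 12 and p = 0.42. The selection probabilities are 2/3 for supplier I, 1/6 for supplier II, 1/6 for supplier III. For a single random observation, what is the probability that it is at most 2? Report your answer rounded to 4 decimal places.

Conditional on each supplier, P(X ≤ 2): I: 0.0319518; II: 0.313224; III: 0.0641984.
By total probability, P(X ≤ 2) = 0.666667·0.0319518 + 0.166667·0.313224 + 0.166667·0.0641984 = 0.0842049.

0.0842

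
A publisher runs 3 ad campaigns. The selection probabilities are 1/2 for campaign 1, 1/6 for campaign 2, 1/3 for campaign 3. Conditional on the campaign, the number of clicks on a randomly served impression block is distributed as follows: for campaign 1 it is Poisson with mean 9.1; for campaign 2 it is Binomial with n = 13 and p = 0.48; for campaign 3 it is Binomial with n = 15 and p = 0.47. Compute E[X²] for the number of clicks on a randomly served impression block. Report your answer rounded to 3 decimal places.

70.798

For each component E[X²] = Var + (mean)², giving 1: 91.91; 2: 42.1824; 3: 53.439.
Overall E[X²] = 0.5·91.91 + 0.166667·42.1824 + 0.333333·53.439 = 70.7984.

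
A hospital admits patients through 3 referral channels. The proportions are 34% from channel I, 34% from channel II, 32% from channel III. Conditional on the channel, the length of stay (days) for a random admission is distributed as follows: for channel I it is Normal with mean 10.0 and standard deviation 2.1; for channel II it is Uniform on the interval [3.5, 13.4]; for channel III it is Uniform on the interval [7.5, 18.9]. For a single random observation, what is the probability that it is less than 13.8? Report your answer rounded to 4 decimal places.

0.8449

Conditional on each channel, P(X < 13.8): I: 0.964815; II: 1; III: 0.552632.
By total probability, P(X < 13.8) = 0.34·0.964815 + 0.34·1 + 0.32·0.552632 = 0.844879.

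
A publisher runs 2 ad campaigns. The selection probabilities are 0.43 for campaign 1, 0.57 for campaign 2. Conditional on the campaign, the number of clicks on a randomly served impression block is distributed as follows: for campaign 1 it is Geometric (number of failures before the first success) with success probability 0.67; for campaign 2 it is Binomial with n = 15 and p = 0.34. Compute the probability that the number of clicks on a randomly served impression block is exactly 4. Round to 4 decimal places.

Conditional on each campaign, P(X = 4): 1: 0.00794567; 2: 0.188813.
By total probability, P(X = 4) = 0.43·0.00794567 + 0.57·0.188813 = 0.11104.

0.1110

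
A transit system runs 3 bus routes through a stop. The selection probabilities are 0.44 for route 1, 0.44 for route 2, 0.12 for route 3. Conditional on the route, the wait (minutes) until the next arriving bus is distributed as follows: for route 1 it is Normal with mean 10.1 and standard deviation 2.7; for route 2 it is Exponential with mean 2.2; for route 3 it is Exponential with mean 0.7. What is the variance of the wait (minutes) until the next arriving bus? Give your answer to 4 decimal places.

Per component, 1: μ=10.1, E[X²]=109.3; 2: μ=2.2, E[X²]=9.68; 3: μ=0.7, E[X²]=0.98.
E[X] = 0.44·10.1 + 0.44·2.2 + 0.12·0.7 = 5.496.
E[X²] = 0.44·109.3 + 0.44·9.68 + 0.12·0.98 = 52.4688.
Var(X) = E[X²] − (E[X])² = 52.4688 − 30.206 = 22.2628.

22.2628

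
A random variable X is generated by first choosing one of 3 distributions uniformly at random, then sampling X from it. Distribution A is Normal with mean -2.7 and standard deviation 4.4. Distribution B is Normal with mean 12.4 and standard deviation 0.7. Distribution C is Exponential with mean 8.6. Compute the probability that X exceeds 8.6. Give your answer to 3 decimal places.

Conditional on each component, P(X > 8.6): A: 0.00511168; B: 1; C: 0.367879.
By total probability, P(X > 8.6) = 0.333333·0.00511168 + 0.333333·1 + 0.333333·0.367879 = 0.457664.

0.458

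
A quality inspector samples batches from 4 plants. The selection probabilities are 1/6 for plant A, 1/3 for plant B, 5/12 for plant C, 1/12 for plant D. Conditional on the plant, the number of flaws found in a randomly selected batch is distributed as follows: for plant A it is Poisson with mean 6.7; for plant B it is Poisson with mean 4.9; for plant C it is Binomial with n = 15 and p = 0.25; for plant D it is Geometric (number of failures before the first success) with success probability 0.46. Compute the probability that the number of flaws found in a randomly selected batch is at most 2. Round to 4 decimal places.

0.2192

Conditional on each plant, P(X ≤ 2): A: 0.0371058; B: 0.133331; C: 0.236088; D: 0.842536.
By total probability, P(X ≤ 2) = 0.166667·0.0371058 + 0.333333·0.133331 + 0.416667·0.236088 + 0.0833333·0.842536 = 0.219209.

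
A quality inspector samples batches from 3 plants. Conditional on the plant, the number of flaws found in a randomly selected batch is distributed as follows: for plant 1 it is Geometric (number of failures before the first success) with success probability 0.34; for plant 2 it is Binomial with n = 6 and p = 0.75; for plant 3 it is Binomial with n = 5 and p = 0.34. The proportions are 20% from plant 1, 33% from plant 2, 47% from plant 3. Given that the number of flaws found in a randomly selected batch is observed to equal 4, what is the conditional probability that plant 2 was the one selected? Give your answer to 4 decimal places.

0.7443

Likelihoods P(X=4 | ·): 1: 0.0645141; 2: 0.296631; 3: 0.0440991.
Posterior ∝ prior × likelihood. Numerator for 2: 0.33·0.296631 = 0.0978882.
Normalizing constant: 0.2·0.0645141 + 0.33·0.296631 + 0.47·0.0440991 = 0.131518.
P(2 | observation) = 0.0978882 / 0.131518 = 0.744297.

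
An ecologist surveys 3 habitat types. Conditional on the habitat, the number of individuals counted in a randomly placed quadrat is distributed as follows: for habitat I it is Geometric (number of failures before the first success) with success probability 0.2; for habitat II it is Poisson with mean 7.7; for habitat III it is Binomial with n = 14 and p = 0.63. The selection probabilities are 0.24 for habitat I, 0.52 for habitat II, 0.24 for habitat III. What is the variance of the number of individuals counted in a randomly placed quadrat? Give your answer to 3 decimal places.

12.790

Per component, I: μ=4, E[X²]=36; II: μ=7.7, E[X²]=66.99; III: μ=8.82, E[X²]=81.0558.
E[X] = 0.24·4 + 0.52·7.7 + 0.24·8.82 = 7.0808.
E[X²] = 0.24·36 + 0.52·66.99 + 0.24·81.0558 = 62.9282.
Var(X) = E[X²] − (E[X])² = 62.9282 − 50.1377 = 12.7905.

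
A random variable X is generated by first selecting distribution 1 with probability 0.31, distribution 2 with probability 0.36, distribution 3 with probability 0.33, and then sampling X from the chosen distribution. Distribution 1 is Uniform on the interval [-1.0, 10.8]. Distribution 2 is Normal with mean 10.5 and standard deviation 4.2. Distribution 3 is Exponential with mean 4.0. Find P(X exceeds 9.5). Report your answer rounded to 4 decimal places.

Conditional on each component, P(X > 9.5): 1: 0.110169; 2: 0.594096; 3: 0.0930145.
By total probability, P(X > 9.5) = 0.31·0.110169 + 0.36·0.594096 + 0.33·0.0930145 = 0.278722.

0.2787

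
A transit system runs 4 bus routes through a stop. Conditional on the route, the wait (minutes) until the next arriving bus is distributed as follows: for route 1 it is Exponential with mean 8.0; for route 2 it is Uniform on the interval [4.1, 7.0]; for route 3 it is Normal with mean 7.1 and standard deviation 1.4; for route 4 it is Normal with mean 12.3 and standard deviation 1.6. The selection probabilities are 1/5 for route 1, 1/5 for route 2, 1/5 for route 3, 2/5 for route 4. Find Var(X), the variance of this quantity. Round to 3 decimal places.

Per component, 1: μ=8, E[X²]=128; 2: μ=5.55, E[X²]=31.5033; 3: μ=7.1, E[X²]=52.37; 4: μ=12.3, E[X²]=153.85.
E[X] = 0.2·8 + 0.2·5.55 + 0.2·7.1 + 0.4·12.3 = 9.05.
E[X²] = 0.2·128 + 0.2·31.5033 + 0.2·52.37 + 0.4·153.85 = 103.915.
Var(X) = E[X²] − (E[X])² = 103.915 − 81.9025 = 22.0122.

22.012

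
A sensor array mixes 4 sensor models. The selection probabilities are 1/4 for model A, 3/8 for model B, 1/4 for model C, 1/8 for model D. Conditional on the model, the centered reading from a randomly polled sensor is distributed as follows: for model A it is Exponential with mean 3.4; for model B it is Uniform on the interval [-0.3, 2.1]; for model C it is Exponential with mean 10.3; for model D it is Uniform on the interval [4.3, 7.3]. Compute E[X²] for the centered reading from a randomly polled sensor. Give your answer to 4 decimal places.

63.6075

For each component E[X²] = Var + (mean)², giving A: 23.12; B: 1.29; C: 212.18; D: 34.39.
Overall E[X²] = 0.25·23.12 + 0.375·1.29 + 0.25·212.18 + 0.125·34.39 = 63.6075.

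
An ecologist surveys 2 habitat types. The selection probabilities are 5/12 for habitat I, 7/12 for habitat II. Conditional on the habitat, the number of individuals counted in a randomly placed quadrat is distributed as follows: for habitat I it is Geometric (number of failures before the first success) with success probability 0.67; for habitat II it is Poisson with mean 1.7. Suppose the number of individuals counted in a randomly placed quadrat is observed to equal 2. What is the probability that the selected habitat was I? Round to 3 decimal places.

Likelihoods P(X=2 | ·): I: 0.072963; II: 0.263978.
Posterior ∝ prior × likelihood. Numerator for I: 0.416667·0.072963 = 0.0304012.
Normalizing constant: 0.416667·0.072963 + 0.583333·0.263978 = 0.184388.
P(I | observation) = 0.0304012 / 0.184388 = 0.164876.

0.165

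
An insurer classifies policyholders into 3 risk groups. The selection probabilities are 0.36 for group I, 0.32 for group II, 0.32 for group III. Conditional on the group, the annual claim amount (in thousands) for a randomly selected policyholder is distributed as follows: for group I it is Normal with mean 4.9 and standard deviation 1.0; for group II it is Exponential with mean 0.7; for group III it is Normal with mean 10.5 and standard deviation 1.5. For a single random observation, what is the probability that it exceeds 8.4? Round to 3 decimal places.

Conditional on each group, P(X > 8.4): I: 0.000232629; II: 6.14421e-06; III: 0.919243.
By total probability, P(X > 8.4) = 0.36·0.000232629 + 0.32·6.14421e-06 + 0.32·0.919243 = 0.294244.

0.294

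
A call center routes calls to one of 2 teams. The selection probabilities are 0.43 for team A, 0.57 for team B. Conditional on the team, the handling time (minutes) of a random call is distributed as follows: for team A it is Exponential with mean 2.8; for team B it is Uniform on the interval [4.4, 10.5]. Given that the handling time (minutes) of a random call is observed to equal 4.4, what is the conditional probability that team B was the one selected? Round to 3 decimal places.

0.745

Likelihoods f(4.4 | ·): A: 0.0741958; B: 0.163934.
Posterior ∝ prior × likelihood. Numerator for B: 0.57·0.163934 = 0.0934426.
Normalizing constant: 0.43·0.0741958 + 0.57·0.163934 = 0.125347.
P(B | observation) = 0.0934426 / 0.125347 = 0.745473.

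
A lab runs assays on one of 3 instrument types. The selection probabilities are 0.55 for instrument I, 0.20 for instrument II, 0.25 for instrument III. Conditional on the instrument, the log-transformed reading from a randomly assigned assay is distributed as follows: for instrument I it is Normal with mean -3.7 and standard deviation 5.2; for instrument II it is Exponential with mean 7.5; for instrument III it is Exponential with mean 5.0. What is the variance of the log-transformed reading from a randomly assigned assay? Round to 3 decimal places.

Per component, I: μ=-3.7, E[X²]=40.73; II: μ=7.5, E[X²]=112.5; III: μ=5, E[X²]=50.
E[X] = 0.55·-3.7 + 0.2·7.5 + 0.25·5 = 0.715.
E[X²] = 0.55·40.73 + 0.2·112.5 + 0.25·50 = 57.4015.
Var(X) = E[X²] − (E[X])² = 57.4015 − 0.511225 = 56.8903.

56.890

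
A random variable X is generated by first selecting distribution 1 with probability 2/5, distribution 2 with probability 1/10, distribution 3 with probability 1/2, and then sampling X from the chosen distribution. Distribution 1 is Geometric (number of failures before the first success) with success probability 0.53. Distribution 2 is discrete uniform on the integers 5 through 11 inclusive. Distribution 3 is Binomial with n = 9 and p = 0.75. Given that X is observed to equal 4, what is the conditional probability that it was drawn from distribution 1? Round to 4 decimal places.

0.3470

Likelihoods P(X=4 | ·): 1: 0.0258623; 2: 0; 3: 0.0389328.
Posterior ∝ prior × likelihood. Numerator for 1: 0.4·0.0258623 = 0.0103449.
Normalizing constant: 0.4·0.0258623 + 0.1·0 + 0.5·0.0389328 = 0.0298113.
P(1 | observation) = 0.0103449 / 0.0298113 = 0.347013.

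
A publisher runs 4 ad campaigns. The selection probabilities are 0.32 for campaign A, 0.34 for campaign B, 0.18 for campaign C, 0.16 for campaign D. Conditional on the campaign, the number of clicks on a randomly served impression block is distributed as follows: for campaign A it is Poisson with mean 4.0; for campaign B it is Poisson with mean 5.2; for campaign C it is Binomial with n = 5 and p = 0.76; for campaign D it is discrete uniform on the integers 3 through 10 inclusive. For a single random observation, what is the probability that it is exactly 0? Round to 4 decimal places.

0.0079

Conditional on each campaign, P(X = 0): A: 0.0183156; B: 0.00551656; C: 0.000796262; D: 0.
By total probability, P(X = 0) = 0.32·0.0183156 + 0.34·0.00551656 + 0.18·0.000796262 + 0.16·0 = 0.00787996.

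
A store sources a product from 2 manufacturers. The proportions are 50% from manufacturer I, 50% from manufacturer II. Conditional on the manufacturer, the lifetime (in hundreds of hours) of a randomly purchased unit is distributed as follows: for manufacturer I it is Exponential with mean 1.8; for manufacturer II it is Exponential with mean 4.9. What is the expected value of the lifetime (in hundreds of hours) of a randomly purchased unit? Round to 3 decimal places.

Component means — I: 1.8; II: 4.9.
E[X] = 0.5·1.8 + 0.5·4.9 = 3.35.

3.350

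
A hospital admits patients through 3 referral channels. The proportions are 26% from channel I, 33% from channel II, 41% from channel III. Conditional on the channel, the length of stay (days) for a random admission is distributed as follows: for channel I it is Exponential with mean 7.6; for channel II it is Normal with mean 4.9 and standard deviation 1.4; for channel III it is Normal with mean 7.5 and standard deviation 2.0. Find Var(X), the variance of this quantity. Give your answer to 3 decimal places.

Per component, I: μ=7.6, E[X²]=115.52; II: μ=4.9, E[X²]=25.97; III: μ=7.5, E[X²]=60.25.
E[X] = 0.26·7.6 + 0.33·4.9 + 0.41·7.5 = 6.668.
E[X²] = 0.26·115.52 + 0.33·25.97 + 0.41·60.25 = 63.3078.
Var(X) = E[X²] − (E[X])² = 63.3078 − 44.4622 = 18.8456.

18.846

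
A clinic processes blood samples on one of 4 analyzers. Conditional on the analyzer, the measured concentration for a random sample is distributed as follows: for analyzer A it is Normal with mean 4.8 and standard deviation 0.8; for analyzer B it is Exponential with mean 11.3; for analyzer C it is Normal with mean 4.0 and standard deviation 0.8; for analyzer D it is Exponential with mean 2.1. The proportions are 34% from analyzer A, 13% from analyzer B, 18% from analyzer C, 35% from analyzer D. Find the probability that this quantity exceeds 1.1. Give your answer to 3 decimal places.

Conditional on each analyzer, P(X > 1.1): A: 0.999998; B: 0.907243; C: 0.999856; D: 0.59226.
By total probability, P(X > 1.1) = 0.34·0.999998 + 0.13·0.907243 + 0.18·0.999856 + 0.35·0.59226 = 0.845206.

0.845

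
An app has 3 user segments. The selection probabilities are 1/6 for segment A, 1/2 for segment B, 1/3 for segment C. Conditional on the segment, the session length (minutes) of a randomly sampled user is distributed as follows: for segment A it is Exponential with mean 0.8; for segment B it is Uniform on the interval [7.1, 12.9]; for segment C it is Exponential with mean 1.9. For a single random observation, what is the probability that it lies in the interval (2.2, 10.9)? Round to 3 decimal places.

0.442

Conditional on each segment, P(2.2 < X < 10.9): A: 0.0639267; B: 0.655172; C: 0.310922.
By total probability, P(2.2 < X < 10.9) = 0.166667·0.0639267 + 0.5·0.655172 + 0.333333·0.310922 = 0.441881.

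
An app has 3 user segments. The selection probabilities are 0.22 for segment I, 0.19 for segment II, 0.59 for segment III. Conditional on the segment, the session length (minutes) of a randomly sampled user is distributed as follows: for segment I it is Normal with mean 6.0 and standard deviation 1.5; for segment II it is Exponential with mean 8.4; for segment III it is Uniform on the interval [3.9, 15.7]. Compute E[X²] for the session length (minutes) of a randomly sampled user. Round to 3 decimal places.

For each component E[X²] = Var + (mean)², giving I: 38.25; II: 141.12; III: 107.643.
Overall E[X²] = 0.22·38.25 + 0.19·141.12 + 0.59·107.643 = 98.7374.

98.737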